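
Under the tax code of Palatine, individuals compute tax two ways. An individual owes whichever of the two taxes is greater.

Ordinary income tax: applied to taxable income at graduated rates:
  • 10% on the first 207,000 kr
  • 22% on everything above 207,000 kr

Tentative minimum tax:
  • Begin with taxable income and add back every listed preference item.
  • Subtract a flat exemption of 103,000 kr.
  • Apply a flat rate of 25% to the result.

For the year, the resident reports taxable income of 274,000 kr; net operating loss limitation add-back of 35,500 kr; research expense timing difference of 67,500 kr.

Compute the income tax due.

Ordinary income tax:
  207,000 kr × 10% = 20,700 kr
  67,000 kr × 22% = 14,740 kr
  → 35,440 kr

Tentative minimum tax:
  Adjusted income: 274,000 kr + 35,500 kr + 67,500 kr = 377,000 kr
  Less exemption 103,000 kr → base 274,000 kr
  274,000 kr × 25% = 68,500 kr

68,500 kr > 35,440 kr, so the tentative minimum tax is the binding amount.

68,500 kr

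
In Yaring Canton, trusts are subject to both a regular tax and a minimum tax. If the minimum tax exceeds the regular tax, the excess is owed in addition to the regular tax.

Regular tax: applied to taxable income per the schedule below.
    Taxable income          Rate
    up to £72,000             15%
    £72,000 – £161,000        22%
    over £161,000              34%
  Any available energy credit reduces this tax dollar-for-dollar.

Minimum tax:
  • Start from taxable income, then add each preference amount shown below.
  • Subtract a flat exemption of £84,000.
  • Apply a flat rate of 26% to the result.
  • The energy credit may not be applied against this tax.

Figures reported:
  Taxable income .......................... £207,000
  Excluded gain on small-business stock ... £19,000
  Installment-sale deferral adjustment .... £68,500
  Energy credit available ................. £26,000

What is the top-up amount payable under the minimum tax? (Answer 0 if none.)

Minimum tax:
  Adjusted income: £207,000 + £19,000 + £68,500 = £294,500
  Less exemption £84,000 → base £210,500
  £210,500 × 26% = £54,730

Regular tax:
  £72,000 × 15% = £10,800
  £89,000 × 22% = £19,580
  £46,000 × 34% = £15,640
  → £46,020
  Less energy credit £26,000 → £20,020

Excess of minimum tax over regular tax: £54,730 − £20,020 = £34,710.

£34,710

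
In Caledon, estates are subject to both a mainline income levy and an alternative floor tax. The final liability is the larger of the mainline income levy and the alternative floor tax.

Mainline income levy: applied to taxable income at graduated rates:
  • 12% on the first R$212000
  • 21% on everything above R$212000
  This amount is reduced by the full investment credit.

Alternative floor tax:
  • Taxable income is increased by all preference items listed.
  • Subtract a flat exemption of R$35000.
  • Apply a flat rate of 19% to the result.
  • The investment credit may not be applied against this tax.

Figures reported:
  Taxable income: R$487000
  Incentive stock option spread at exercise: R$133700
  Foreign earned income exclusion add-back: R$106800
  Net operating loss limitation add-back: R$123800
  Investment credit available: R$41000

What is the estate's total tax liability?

R$155097

Mainline income levy:
  R$212000 × 12% = R$25440
  R$275000 × 21% = R$57750
  → R$83190
  Less investment credit R$41000 → R$42190

Alternative floor tax:
  Adjusted income: R$487000 + R$133700 + R$106800 + R$123800 = R$851300
  Less exemption R$35000 → base R$816300
  R$816300 × 19% = R$155097

R$155097 > R$42190, so the alternative floor tax is the binding amount.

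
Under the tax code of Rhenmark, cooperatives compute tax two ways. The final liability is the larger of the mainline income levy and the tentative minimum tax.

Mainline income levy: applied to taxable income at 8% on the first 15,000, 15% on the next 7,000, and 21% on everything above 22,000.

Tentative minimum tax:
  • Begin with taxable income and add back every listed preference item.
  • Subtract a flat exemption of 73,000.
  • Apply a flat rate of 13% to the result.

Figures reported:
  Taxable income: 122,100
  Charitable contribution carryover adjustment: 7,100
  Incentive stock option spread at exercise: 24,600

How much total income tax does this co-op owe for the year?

23,271

Tentative minimum tax:
  Adjusted income: 122,100 + 7,100 + 24,600 = 153,800
  Less exemption 73,000 → base 80,800
  80,800 × 13% = 10,504

Mainline income levy:
  15,000 × 8% = 1,200
  7,000 × 15% = 1,050
  100,100 × 21% = 21,021
  → 23,271

23,271 > 10,504, so the mainline income levy governs.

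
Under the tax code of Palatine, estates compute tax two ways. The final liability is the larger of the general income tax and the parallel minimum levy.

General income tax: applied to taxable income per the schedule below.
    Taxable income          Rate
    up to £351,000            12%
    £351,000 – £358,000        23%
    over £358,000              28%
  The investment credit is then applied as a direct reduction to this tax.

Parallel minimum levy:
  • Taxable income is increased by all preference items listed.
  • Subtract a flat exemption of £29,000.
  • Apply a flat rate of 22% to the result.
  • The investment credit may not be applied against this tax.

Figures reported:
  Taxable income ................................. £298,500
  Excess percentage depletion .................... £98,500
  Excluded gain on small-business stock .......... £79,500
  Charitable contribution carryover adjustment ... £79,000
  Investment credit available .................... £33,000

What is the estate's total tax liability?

£115,830

General income tax:
  £298,500 × 12% = £35,820
  Less investment credit £33,000 → £2,820

Parallel minimum levy:
  Adjusted income: £298,500 + £98,500 + £79,500 + £79,000 = £555,500
  Less exemption £29,000 → base £526,500
  £526,500 × 22% = £115,830

£115,830 > £2,820, so the parallel minimum levy is the binding amount.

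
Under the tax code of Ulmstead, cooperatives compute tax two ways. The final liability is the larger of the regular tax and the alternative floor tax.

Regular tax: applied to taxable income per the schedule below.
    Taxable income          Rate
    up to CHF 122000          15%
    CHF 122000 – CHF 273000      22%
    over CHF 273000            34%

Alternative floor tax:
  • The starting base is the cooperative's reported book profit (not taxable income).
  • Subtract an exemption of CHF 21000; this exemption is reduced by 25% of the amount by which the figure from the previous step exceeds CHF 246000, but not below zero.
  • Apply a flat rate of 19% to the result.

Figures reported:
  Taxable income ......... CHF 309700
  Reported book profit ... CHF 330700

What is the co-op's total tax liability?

CHF 63998

Alternative floor tax:
  Base (reported book profit): CHF 330700
  Exemption: 25% × (CHF 330700 − CHF 246000) = CHF 21175 ≥ CHF 21000, so the exemption is fully phased out
  Base: CHF 330700 − CHF 0 = CHF 330700
  CHF 330700 × 19% = CHF 62833

Regular tax:
  CHF 122000 × 15% = CHF 18300
  CHF 151000 × 22% = CHF 33220
  CHF 36700 × 34% = CHF 12478
  → CHF 63998

CHF 63998 > CHF 62833, so the regular tax governs.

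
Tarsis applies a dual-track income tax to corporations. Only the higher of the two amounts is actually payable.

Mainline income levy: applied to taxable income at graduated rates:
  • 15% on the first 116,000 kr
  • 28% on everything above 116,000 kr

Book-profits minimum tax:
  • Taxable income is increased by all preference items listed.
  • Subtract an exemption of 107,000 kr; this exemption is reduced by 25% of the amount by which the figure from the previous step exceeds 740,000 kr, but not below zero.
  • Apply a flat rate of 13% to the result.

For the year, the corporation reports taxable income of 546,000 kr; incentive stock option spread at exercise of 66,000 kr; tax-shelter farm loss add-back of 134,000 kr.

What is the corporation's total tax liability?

137,800 kr

Mainline income levy:
  116,000 kr × 15% = 17,400 kr
  430,000 kr × 28% = 120,400 kr
  → 137,800 kr

Book-profits minimum tax:
  Adjusted income: 546,000 kr + 66,000 kr + 134,000 kr = 746,000 kr
  Exemption: 107,000 kr − 25% × (746,000 kr − 740,000 kr) = 107,000 kr − 1,500 kr = 105,500 kr
  Base: 746,000 kr − 105,500 kr = 640,500 kr
  640,500 kr × 13% = 83,265 kr

137,800 kr > 83,265 kr, so the mainline income levy governs.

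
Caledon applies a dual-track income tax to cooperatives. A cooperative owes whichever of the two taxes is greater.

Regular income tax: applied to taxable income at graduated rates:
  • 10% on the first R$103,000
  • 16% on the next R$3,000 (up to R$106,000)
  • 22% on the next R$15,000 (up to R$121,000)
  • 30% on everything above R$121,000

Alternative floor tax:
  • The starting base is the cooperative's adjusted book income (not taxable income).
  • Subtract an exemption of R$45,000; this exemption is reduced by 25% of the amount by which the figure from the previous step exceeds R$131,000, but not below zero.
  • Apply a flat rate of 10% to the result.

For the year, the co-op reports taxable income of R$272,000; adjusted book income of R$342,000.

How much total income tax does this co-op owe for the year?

R$59,380

Regular income tax:
  R$103,000 × 10% = R$10,300
  R$3,000 × 16% = R$480
  R$15,000 × 22% = R$3,300
  R$151,000 × 30% = R$45,300
  → R$59,380

Alternative floor tax:
  Base (adjusted book income): R$342,000
  Exemption: 25% × (R$342,000 − R$131,000) = R$52,750 ≥ R$45,000, so the exemption is fully phased out
  Base: R$342,000 − R$0 = R$342,000
  R$342,000 × 10% = R$34,200

R$59,380 > R$34,200, so the regular income tax governs.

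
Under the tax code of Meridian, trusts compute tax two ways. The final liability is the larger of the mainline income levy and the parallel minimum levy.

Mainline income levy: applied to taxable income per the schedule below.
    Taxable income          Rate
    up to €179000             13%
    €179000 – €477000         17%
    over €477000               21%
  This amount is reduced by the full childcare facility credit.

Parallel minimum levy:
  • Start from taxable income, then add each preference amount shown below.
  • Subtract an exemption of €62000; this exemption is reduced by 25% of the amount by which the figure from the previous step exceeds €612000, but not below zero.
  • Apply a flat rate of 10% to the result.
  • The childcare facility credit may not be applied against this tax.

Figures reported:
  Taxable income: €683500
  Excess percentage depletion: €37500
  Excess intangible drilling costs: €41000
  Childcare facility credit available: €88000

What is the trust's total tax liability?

€73750

Parallel minimum levy:
  Adjusted income: €683500 + €37500 + €41000 = €762000
  Exemption: €62000 − 25% × (€762000 − €612000) = €62000 − €37500 = €24500
  Base: €762000 − €24500 = €737500
  €737500 × 10% = €73750

Mainline income levy:
  €179000 × 13% = €23270
  €298000 × 17% = €50660
  €206500 × 21% = €43365
  → €117295
  Less childcare facility credit €88000 → €29295

€73750 > €29295, so the parallel minimum levy is the binding amount.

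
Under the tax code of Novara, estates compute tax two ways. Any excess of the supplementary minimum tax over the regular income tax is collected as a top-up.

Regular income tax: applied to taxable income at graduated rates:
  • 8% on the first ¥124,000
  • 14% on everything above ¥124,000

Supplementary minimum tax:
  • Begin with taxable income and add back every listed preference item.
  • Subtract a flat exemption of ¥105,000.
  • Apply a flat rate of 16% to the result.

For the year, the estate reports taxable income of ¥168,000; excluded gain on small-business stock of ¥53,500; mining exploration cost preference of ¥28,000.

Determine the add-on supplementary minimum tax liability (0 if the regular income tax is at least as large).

Supplementary minimum tax:
  Adjusted income: ¥168,000 + ¥53,500 + ¥28,000 = ¥249,500
  Less exemption ¥105,000 → base ¥144,500
  ¥144,500 × 16% = ¥23,120

Regular income tax:
  ¥124,000 × 8% = ¥9,920
  ¥44,000 × 14% = ¥6,160
  → ¥16,080

Excess of supplementary minimum tax over regular income tax: ¥23,120 − ¥16,080 = ¥7,040.

¥7,040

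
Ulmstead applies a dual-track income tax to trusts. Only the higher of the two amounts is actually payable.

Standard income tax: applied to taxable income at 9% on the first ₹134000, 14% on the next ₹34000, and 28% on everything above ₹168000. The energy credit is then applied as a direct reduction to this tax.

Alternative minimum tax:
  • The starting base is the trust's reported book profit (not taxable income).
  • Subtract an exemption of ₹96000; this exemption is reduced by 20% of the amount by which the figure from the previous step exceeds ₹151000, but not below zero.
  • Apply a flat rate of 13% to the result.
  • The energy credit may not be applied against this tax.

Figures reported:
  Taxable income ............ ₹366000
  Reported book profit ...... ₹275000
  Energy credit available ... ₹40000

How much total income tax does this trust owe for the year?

₹32260

Standard income tax:
  ₹134000 × 9% = ₹12060
  ₹34000 × 14% = ₹4760
  ₹198000 × 28% = ₹55440
  → ₹72260
  Less energy credit ₹40000 → ₹32260

Alternative minimum tax:
  Base (reported book profit): ₹275000
  Exemption: ₹96000 − 20% × (₹275000 − ₹151000) = ₹96000 − ₹24800 = ₹71200
  Base: ₹275000 − ₹71200 = ₹203800
  ₹203800 × 13% = ₹26494

₹32260 > ₹26494, so the standard income tax governs.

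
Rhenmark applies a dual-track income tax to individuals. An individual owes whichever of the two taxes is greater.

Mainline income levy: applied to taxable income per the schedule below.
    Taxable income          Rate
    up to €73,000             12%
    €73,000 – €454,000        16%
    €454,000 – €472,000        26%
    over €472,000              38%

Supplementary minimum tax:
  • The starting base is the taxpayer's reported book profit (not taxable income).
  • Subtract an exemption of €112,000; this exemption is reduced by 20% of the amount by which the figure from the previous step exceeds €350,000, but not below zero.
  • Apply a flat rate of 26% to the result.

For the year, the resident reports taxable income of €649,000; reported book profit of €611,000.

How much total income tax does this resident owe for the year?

€143,312

Supplementary minimum tax:
  Base (reported book profit): €611,000
  Exemption: €112,000 − 20% × (€611,000 − €350,000) = €112,000 − €52,200 = €59,800
  Base: €611,000 − €59,800 = €551,200
  €551,200 × 26% = €143,312

Mainline income levy:
  €73,000 × 12% = €8,760
  €381,000 × 16% = €60,960
  €18,000 × 26% = €4,680
  €177,000 × 38% = €67,260
  → €141,660

€143,312 > €141,660, so the supplementary minimum tax is the binding amount.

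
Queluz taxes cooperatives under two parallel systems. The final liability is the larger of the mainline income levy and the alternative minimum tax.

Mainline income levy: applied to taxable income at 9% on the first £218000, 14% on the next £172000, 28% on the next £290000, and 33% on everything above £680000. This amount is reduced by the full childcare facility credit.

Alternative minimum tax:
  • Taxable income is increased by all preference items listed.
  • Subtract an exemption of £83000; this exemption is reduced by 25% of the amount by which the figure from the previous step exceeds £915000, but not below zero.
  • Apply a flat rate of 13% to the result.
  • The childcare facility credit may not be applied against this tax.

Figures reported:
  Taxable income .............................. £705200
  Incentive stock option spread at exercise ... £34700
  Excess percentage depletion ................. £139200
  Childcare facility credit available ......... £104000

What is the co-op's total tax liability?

£103493

Alternative minimum tax:
  Adjusted income: £705200 + £34700 + £139200 = £879100
  Exemption: £879100 ≤ £915000, so full £83000 applies
  Base: £879100 − £83000 = £796100
  £796100 × 13% = £103493

Mainline income levy:
  £218000 × 9% = £19620
  £172000 × 14% = £24080
  £290000 × 28% = £81200
  £25200 × 33% = £8316
  → £133216
  Less childcare facility credit £104000 → £29216

£103493 > £29216, so the alternative minimum tax is the binding amount.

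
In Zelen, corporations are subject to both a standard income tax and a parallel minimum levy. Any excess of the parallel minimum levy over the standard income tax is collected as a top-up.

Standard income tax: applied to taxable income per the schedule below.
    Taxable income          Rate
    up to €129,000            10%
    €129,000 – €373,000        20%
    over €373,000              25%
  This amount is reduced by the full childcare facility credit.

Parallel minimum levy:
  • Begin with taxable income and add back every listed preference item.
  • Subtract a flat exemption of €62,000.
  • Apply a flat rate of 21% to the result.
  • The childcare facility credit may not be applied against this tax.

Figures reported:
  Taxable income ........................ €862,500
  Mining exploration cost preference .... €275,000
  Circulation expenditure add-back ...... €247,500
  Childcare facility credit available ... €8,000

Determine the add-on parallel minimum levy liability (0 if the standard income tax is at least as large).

Parallel minimum levy:
  Adjusted income: €862,500 + €275,000 + €247,500 = €1,385,000
  Less exemption €62,000 → base €1,323,000
  €1,323,000 × 21% = €277,830

Standard income tax:
  €129,000 × 10% = €12,900
  €244,000 × 20% = €48,800
  €489,500 × 25% = €122,375
  → €184,075
  Less childcare facility credit €8,000 → €176,075

Excess of parallel minimum levy over standard income tax: €277,830 − €176,075 = €101,755.

€101,755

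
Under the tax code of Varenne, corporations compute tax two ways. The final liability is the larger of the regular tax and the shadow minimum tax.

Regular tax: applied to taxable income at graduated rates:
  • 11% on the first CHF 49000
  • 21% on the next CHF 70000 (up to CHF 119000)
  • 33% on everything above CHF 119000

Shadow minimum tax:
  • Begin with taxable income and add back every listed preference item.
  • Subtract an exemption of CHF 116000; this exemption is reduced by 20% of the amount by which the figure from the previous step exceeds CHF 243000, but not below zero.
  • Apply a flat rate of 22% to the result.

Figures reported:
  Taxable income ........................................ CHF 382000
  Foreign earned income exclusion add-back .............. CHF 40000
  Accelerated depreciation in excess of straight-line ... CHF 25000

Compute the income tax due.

CHF 106880

Regular tax:
  CHF 49000 × 11% = CHF 5390
  CHF 70000 × 21% = CHF 14700
  CHF 263000 × 33% = CHF 86790
  → CHF 106880

Shadow minimum tax:
  Adjusted income: CHF 382000 + CHF 40000 + CHF 25000 = CHF 447000
  Exemption: CHF 116000 − 20% × (CHF 447000 − CHF 243000) = CHF 116000 − CHF 40800 = CHF 75200
  Base: CHF 447000 − CHF 75200 = CHF 371800
  CHF 371800 × 22% = CHF 81796

CHF 106880 > CHF 81796, so the regular tax governs.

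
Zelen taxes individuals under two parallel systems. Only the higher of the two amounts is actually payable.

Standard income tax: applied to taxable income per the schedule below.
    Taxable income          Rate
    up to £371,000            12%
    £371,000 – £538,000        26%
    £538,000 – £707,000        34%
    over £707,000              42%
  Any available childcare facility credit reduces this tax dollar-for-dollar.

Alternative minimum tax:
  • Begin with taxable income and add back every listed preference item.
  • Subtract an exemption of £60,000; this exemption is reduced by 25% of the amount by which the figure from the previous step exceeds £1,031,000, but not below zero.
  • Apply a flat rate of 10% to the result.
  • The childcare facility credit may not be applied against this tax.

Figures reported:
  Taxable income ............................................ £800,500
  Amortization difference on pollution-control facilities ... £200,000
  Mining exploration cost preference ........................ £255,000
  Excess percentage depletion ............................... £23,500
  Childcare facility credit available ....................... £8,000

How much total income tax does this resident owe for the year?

Standard income tax:
  £371,000 × 12% = £44,520
  £167,000 × 26% = £43,420
  £169,000 × 34% = £57,460
  £93,500 × 42% = £39,270
  → £184,670
  Less childcare facility credit £8,000 → £176,670

Alternative minimum tax:
  Adjusted income: £800,500 + £200,000 + £255,000 + £23,500 = £1,279,000
  Exemption: 25% × (£1,279,000 − £1,031,000) = £62,000 ≥ £60,000, so the exemption is fully phased out
  Base: £1,279,000 − £0 = £1,279,000
  £1,279,000 × 10% = £127,900

£176,670 > £127,900, so the standard income tax governs.

£176,670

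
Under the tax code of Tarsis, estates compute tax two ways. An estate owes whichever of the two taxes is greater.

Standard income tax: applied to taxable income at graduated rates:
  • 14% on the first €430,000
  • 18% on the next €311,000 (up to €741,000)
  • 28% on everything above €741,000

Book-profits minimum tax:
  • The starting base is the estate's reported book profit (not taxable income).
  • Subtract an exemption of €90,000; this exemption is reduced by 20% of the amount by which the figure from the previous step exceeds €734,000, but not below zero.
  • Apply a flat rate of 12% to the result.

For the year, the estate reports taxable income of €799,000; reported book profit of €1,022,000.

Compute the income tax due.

€132,420

Book-profits minimum tax:
  Base (reported book profit): €1,022,000
  Exemption: €90,000 − 20% × (€1,022,000 − €734,000) = €90,000 − €57,600 = €32,400
  Base: €1,022,000 − €32,400 = €989,600
  €989,600 × 12% = €118,752

Standard income tax:
  €430,000 × 14% = €60,200
  €311,000 × 18% = €55,980
  €58,000 × 28% = €16,240
  → €132,420

€132,420 > €118,752, so the standard income tax governs.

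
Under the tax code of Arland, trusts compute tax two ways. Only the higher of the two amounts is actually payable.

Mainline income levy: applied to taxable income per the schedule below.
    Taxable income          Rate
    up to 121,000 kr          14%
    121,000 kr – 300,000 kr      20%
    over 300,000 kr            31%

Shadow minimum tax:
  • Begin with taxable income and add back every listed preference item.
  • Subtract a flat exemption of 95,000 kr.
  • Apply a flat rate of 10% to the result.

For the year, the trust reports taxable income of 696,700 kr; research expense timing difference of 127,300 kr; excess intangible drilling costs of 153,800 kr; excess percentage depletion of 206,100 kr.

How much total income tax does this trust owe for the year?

Mainline income levy:
  121,000 kr × 14% = 16,940 kr
  179,000 kr × 20% = 35,800 kr
  396,700 kr × 31% = 122,977 kr
  → 175,717 kr

Shadow minimum tax:
  Adjusted income: 696,700 kr + 127,300 kr + 153,800 kr + 206,100 kr = 1,183,900 kr
  Less exemption 95,000 kr → base 1,088,900 kr
  1,088,900 kr × 10% = 108,890 kr

175,717 kr > 108,890 kr, so the mainline income levy governs.

175,717 kr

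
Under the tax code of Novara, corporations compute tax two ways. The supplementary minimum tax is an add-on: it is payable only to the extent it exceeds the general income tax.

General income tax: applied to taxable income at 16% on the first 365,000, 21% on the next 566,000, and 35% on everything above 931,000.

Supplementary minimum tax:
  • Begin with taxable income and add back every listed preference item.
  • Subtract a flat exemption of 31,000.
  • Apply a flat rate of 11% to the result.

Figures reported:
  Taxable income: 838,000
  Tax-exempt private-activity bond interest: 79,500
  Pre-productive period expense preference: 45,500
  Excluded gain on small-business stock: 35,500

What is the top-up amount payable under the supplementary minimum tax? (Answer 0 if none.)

0

Supplementary minimum tax:
  Adjusted income: 838,000 + 79,500 + 45,500 + 35,500 = 998,500
  Less exemption 31,000 → base 967,500
  967,500 × 11% = 106,425

General income tax:
  365,000 × 16% = 58,400
  473,000 × 21% = 99,330
  → 157,730

106,425 ≤ 157,730, so no add-on is due.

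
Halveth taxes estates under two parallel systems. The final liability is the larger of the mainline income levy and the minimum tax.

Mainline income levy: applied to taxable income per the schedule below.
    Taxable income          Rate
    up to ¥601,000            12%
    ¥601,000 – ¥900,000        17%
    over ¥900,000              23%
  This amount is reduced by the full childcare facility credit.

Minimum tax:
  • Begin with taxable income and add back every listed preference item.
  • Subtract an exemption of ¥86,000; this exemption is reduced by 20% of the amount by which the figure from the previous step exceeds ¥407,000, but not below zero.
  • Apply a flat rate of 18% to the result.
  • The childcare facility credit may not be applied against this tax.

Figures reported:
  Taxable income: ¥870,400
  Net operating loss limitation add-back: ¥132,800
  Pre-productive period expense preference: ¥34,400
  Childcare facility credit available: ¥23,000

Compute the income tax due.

Minimum tax:
  Adjusted income: ¥870,400 + ¥132,800 + ¥34,400 = ¥1,037,600
  Exemption: 20% × (¥1,037,600 − ¥407,000) = ¥126,120 ≥ ¥86,000, so the exemption is fully phased out
  Base: ¥1,037,600 − ¥0 = ¥1,037,600
  ¥1,037,600 × 18% = ¥186,768

Mainline income levy:
  ¥601,000 × 12% = ¥72,120
  ¥269,400 × 17% = ¥45,798
  → ¥117,918
  Less childcare facility credit ¥23,000 → ¥94,918

¥186,768 > ¥94,918, so the minimum tax is the binding amount.

¥186,768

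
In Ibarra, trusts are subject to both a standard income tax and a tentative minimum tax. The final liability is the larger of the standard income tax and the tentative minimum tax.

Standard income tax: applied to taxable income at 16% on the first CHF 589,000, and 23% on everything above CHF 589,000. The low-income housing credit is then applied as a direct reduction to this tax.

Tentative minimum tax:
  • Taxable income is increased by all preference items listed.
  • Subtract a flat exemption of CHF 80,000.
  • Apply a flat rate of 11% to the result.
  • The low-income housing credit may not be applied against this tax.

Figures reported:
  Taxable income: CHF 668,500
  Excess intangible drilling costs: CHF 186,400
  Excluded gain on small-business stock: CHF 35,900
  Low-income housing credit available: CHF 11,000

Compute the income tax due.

Tentative minimum tax:
  Adjusted income: CHF 668,500 + CHF 186,400 + CHF 35,900 = CHF 890,800
  Less exemption CHF 80,000 → base CHF 810,800
  CHF 810,800 × 11% = CHF 89,188

Standard income tax:
  CHF 589,000 × 16% = CHF 94,240
  CHF 79,500 × 23% = CHF 18,285
  → CHF 112,525
  Less low-income housing credit CHF 11,000 → CHF 101,525

CHF 101,525 > CHF 89,188, so the standard income tax governs.

CHF 101,525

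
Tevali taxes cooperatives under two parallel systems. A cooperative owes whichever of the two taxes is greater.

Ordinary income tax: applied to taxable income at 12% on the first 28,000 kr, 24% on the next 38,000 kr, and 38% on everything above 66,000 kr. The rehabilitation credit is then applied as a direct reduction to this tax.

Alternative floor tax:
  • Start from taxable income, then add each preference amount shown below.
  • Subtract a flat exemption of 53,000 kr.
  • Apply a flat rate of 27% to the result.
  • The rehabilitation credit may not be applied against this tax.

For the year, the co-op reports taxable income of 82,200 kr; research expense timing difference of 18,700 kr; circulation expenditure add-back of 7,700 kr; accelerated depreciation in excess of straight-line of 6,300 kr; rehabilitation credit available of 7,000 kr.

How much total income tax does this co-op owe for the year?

Ordinary income tax:
  28,000 kr × 12% = 3,360 kr
  38,000 kr × 24% = 9,120 kr
  16,200 kr × 38% = 6,156 kr
  → 18,636 kr
  Less rehabilitation credit 7,000 kr → 11,636 kr

Alternative floor tax:
  Adjusted income: 82,200 kr + 18,700 kr + 7,700 kr + 6,300 kr = 114,900 kr
  Less exemption 53,000 kr → base 61,900 kr
  61,900 kr × 27% = 16,713 kr

16,713 kr > 11,636 kr, so the alternative floor tax is the binding amount.

16,713 kr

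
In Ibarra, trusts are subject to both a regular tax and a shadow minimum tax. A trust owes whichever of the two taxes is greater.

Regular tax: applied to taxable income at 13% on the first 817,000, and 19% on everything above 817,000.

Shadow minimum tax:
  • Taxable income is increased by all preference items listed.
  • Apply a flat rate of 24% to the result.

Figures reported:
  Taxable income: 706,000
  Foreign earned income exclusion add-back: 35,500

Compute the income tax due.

Shadow minimum tax:
  Adjusted income: 706,000 + 35,500 = 741,500
  741,500 × 24% = 177,960

Regular tax:
  706,000 × 13% = 91,780

177,960 > 91,780, so the shadow minimum tax is the binding amount.

177,960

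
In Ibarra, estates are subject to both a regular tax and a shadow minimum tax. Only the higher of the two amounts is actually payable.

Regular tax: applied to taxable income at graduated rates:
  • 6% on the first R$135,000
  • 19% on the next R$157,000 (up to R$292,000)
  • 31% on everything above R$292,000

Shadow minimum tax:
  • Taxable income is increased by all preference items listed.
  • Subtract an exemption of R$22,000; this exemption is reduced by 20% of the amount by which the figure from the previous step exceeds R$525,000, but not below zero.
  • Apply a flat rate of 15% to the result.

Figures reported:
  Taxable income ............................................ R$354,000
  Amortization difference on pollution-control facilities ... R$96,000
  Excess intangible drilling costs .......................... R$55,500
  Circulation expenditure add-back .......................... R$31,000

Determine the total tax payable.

R$77,520

Regular tax:
  R$135,000 × 6% = R$8,100
  R$157,000 × 19% = R$29,830
  R$62,000 × 31% = R$19,220
  → R$57,150

Shadow minimum tax:
  Adjusted income: R$354,000 + R$96,000 + R$55,500 + R$31,000 = R$536,500
  Exemption: R$22,000 − 20% × (R$536,500 − R$525,000) = R$22,000 − R$2,300 = R$19,700
  Base: R$536,500 − R$19,700 = R$516,800
  R$516,800 × 15% = R$77,520

R$77,520 > R$57,150, so the shadow minimum tax is the binding amount.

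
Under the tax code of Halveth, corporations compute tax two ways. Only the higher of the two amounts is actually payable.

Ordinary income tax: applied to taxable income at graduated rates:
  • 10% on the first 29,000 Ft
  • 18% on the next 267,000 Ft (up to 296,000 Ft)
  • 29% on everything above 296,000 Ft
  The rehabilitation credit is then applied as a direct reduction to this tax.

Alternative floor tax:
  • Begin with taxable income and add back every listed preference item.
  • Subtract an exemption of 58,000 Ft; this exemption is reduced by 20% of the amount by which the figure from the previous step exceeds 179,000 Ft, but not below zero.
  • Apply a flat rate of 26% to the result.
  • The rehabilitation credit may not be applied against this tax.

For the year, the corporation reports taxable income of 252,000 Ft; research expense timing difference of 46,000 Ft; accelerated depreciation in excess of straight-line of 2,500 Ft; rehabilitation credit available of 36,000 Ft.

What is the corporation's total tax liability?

Alternative floor tax:
  Adjusted income: 252,000 Ft + 46,000 Ft + 2,500 Ft = 300,500 Ft
  Exemption: 58,000 Ft − 20% × (300,500 Ft − 179,000 Ft) = 58,000 Ft − 24,300 Ft = 33,700 Ft
  Base: 300,500 Ft − 33,700 Ft = 266,800 Ft
  266,800 Ft × 26% = 69,368 Ft

Ordinary income tax:
  29,000 Ft × 10% = 2,900 Ft
  223,000 Ft × 18% = 40,140 Ft
  → 43,040 Ft
  Less rehabilitation credit 36,000 Ft → 7,040 Ft

69,368 Ft > 7,040 Ft, so the alternative floor tax is the binding amount.

69,368 Ft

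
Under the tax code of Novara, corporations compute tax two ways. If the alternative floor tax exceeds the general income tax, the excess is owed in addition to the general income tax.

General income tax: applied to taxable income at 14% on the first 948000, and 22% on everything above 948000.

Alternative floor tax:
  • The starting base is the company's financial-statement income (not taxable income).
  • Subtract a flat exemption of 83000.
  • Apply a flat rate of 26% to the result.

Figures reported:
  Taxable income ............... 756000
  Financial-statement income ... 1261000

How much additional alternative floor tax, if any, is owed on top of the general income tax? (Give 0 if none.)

Alternative floor tax:
  Base (financial-statement income): 1261000
  Less exemption 83000 → base 1178000
  1178000 × 26% = 306280

General income tax:
  756000 × 14% = 105840

Excess of alternative floor tax over general income tax: 306280 − 105840 = 200440.

200440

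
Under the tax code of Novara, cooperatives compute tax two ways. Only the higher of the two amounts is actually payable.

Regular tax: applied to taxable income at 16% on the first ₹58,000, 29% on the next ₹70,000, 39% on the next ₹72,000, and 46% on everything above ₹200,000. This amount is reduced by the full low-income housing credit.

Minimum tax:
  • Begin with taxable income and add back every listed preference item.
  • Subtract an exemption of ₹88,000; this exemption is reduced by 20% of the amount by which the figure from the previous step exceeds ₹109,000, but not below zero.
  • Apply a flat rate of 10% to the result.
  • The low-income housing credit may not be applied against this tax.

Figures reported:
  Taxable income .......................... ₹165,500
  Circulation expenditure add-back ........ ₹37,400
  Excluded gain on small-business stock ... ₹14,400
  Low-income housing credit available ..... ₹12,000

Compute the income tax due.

₹32,205

Regular tax:
  ₹58,000 × 16% = ₹9,280
  ₹70,000 × 29% = ₹20,300
  ₹37,500 × 39% = ₹14,625
  → ₹44,205
  Less low-income housing credit ₹12,000 → ₹32,205

Minimum tax:
  Adjusted income: ₹165,500 + ₹37,400 + ₹14,400 = ₹217,300
  Exemption: ₹88,000 − 20% × (₹217,300 − ₹109,000) = ₹88,000 − ₹21,660 = ₹66,340
  Base: ₹217,300 − ₹66,340 = ₹150,960
  ₹150,960 × 10% = ₹15,096

₹32,205 > ₹15,096, so the regular tax governs.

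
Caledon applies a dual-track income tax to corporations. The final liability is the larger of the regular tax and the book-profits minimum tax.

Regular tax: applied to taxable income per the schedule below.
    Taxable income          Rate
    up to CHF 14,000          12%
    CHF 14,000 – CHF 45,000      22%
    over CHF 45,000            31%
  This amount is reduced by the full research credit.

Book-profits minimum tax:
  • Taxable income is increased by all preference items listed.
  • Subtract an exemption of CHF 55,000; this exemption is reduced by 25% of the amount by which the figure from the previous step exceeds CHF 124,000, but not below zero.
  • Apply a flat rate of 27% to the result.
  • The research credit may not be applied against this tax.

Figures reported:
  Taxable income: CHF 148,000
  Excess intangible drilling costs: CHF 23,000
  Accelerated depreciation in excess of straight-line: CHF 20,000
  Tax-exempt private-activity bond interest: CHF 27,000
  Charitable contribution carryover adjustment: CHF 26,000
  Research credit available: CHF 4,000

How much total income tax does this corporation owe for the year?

CHF 59,130

Regular tax:
  CHF 14,000 × 12% = CHF 1,680
  CHF 31,000 × 22% = CHF 6,820
  CHF 103,000 × 31% = CHF 31,930
  → CHF 40,430
  Less research credit CHF 4,000 → CHF 36,430

Book-profits minimum tax:
  Adjusted income: CHF 148,000 + CHF 23,000 + CHF 20,000 + CHF 27,000 + CHF 26,000 = CHF 244,000
  Exemption: CHF 55,000 − 25% × (CHF 244,000 − CHF 124,000) = CHF 55,000 − CHF 30,000 = CHF 25,000
  Base: CHF 244,000 − CHF 25,000 = CHF 219,000
  CHF 219,000 × 27% = CHF 59,130

CHF 59,130 > CHF 36,430, so the book-profits minimum tax is the binding amount.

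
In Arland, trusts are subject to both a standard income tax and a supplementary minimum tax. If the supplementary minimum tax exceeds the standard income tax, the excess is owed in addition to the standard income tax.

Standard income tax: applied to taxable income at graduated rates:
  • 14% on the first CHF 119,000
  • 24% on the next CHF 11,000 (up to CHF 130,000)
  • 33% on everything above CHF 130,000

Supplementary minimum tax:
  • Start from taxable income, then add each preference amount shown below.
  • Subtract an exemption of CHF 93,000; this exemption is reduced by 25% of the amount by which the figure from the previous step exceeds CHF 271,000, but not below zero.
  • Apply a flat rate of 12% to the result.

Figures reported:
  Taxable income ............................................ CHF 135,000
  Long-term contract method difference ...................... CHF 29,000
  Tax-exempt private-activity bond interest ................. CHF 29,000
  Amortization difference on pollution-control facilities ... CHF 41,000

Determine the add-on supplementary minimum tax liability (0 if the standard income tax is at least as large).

Supplementary minimum tax:
  Adjusted income: CHF 135,000 + CHF 29,000 + CHF 29,000 + CHF 41,000 = CHF 234,000
  Exemption: CHF 234,000 ≤ CHF 271,000, so full CHF 93,000 applies
  Base: CHF 234,000 − CHF 93,000 = CHF 141,000
  CHF 141,000 × 12% = CHF 16,920

Standard income tax:
  CHF 119,000 × 14% = CHF 16,660
  CHF 11,000 × 24% = CHF 2,640
  CHF 5,000 × 33% = CHF 1,650
  → CHF 20,950

CHF 16,920 ≤ CHF 20,950, so no add-on is due.

CHF 0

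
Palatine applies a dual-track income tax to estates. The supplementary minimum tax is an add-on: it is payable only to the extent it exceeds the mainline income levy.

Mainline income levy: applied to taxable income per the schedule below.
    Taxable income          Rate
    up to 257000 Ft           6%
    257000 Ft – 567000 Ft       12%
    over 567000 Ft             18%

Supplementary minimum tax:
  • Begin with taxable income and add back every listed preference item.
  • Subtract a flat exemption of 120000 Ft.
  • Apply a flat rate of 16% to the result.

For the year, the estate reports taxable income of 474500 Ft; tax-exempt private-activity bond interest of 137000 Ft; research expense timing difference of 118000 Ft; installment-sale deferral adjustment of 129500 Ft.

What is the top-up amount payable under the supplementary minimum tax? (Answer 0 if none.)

Mainline income levy:
  257000 Ft × 6% = 15420 Ft
  217500 Ft × 12% = 26100 Ft
  → 41520 Ft

Supplementary minimum tax:
  Adjusted income: 474500 Ft + 137000 Ft + 118000 Ft + 129500 Ft = 859000 Ft
  Less exemption 120000 Ft → base 739000 Ft
  739000 Ft × 16% = 118240 Ft

Excess of supplementary minimum tax over mainline income levy: 118240 Ft − 41520 Ft = 76720 Ft.

76720 Ft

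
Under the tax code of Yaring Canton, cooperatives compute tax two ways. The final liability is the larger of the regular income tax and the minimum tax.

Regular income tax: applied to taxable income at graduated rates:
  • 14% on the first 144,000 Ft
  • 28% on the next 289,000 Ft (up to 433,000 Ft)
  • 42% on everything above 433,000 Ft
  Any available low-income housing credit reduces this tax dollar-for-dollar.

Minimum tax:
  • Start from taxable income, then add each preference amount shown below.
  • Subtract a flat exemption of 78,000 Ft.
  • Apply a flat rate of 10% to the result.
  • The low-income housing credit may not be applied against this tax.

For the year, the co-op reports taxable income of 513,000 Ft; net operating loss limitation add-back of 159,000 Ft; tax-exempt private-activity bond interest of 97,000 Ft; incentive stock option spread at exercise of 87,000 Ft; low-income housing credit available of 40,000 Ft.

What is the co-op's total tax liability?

Minimum tax:
  Adjusted income: 513,000 Ft + 159,000 Ft + 97,000 Ft + 87,000 Ft = 856,000 Ft
  Less exemption 78,000 Ft → base 778,000 Ft
  778,000 Ft × 10% = 77,800 Ft

Regular income tax:
  144,000 Ft × 14% = 20,160 Ft
  289,000 Ft × 28% = 80,920 Ft
  80,000 Ft × 42% = 33,600 Ft
  → 134,680 Ft
  Less low-income housing credit 40,000 Ft → 94,680 Ft

94,680 Ft > 77,800 Ft, so the regular income tax governs.

94,680 Ft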